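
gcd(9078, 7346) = 2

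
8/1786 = 4/893  =  0.00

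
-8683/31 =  - 281 + 28/31 = -280.10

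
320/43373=320/43373 = 0.01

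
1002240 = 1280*783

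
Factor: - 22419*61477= -3^2*13^1*47^1*53^1*4729^1 = - 1378252863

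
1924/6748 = 481/1687 = 0.29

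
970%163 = 155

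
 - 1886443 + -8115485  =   - 10001928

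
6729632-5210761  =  1518871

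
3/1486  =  3/1486 =0.00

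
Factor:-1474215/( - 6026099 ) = 3^1 *5^1 * 29^1*3389^1*  6026099^( - 1 ) 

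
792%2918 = 792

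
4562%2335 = 2227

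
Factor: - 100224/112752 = -2^3*3^( - 2 ) = - 8/9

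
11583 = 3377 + 8206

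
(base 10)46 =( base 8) 56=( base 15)31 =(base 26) 1k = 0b101110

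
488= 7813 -7325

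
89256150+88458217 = 177714367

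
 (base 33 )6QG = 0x1CF0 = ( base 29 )8nd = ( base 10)7408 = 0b1110011110000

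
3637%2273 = 1364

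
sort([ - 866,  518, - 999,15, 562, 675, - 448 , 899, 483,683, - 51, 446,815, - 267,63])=[ - 999, - 866, - 448,  -  267, - 51, 15, 63, 446, 483, 518,562,675, 683,815, 899]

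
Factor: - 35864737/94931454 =  -  2^( - 1 ) * 3^( - 1 )*31^1*1156927^1*15821909^( - 1 ) 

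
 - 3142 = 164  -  3306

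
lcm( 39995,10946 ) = 1039870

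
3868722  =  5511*702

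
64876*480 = 31140480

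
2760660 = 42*65730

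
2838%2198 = 640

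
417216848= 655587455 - 238370607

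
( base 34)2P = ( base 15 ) 63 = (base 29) 36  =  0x5D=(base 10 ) 93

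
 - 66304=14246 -80550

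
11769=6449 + 5320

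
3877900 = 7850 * 494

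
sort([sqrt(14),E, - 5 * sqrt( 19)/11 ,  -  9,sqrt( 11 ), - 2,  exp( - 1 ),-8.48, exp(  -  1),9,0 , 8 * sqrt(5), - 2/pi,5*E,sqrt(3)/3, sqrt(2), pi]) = [-9,-8.48,-2,-5*sqrt(19 ) /11,  -  2/pi , 0,exp(-1),exp( -1), sqrt(3)/3, sqrt( 2),E,pi, sqrt(11), sqrt(14),9,5*E,8*sqrt(5)]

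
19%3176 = 19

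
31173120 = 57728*540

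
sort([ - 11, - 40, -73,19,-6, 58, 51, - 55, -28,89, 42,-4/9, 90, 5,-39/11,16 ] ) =[ - 73, -55, - 40, - 28 , - 11, - 6, - 39/11, - 4/9, 5, 16, 19,42,51,58, 89,  90 ]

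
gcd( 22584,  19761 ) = 2823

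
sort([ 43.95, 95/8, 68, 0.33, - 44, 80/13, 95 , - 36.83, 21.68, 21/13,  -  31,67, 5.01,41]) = [-44, - 36.83, - 31, 0.33, 21/13, 5.01, 80/13, 95/8,21.68,  41,43.95,67, 68, 95]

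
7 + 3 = 10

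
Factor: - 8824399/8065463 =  - 7^( - 1)*17^( - 1)*739^1*11941^1*67777^( - 1) 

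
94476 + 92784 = 187260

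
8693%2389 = 1526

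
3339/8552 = 3339/8552 = 0.39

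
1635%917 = 718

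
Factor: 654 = 2^1*3^1*109^1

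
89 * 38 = 3382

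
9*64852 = 583668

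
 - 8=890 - 898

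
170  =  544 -374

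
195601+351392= 546993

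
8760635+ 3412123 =12172758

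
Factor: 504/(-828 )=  - 14/23 =- 2^1*7^1* 23^ (  -  1)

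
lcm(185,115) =4255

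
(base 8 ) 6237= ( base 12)1a53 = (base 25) 546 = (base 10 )3231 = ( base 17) B31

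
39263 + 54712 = 93975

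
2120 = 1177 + 943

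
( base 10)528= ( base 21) 143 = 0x210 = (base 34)fi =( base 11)440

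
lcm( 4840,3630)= 14520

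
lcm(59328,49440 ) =296640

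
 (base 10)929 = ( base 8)1641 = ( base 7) 2465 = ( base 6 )4145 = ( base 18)2fb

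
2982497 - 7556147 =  -4573650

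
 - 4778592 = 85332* (-56 ) 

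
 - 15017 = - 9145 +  - 5872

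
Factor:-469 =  - 7^1 * 67^1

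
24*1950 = 46800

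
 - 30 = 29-59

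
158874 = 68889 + 89985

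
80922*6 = 485532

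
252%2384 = 252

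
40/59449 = 40/59449 = 0.00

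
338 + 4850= 5188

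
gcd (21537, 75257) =1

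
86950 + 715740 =802690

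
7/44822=7/44822 = 0.00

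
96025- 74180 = 21845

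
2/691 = 2/691 = 0.00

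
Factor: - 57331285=-5^1*11^1*701^1*1487^1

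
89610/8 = 44805/4 = 11201.25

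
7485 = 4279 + 3206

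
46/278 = 23/139 = 0.17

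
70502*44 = 3102088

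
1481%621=239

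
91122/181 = 503 + 79/181 = 503.44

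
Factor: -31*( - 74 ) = 2^1*31^1 * 37^1 =2294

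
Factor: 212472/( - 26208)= -227/28  =  - 2^(-2 )*7^(-1 )*227^1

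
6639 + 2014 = 8653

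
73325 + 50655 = 123980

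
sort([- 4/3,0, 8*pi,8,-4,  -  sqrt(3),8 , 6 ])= [ - 4, - sqrt( 3),  -  4/3,0,6  ,  8,8, 8*pi ]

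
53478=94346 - 40868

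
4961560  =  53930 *92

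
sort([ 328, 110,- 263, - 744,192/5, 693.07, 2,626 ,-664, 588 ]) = [-744,-664,- 263, 2, 192/5, 110, 328, 588,626, 693.07 ]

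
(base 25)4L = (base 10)121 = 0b1111001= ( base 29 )45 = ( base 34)3J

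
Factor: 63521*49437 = 3^3*1831^1*63521^1 = 3140287677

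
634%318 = 316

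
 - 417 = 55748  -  56165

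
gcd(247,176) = 1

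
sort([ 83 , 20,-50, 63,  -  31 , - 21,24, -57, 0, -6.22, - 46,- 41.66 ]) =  [  -  57 ,-50 , - 46,- 41.66, - 31, - 21, - 6.22, 0, 20, 24, 63, 83] 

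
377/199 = 377/199 = 1.89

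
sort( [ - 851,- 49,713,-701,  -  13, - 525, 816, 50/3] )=[ - 851, - 701, - 525 , - 49, - 13,  50/3, 713,816] 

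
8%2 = 0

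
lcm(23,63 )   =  1449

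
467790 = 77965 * 6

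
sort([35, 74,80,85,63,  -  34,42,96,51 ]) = [ - 34, 35, 42,51,63,  74, 80 , 85,96 ] 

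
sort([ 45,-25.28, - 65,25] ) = [ - 65, - 25.28, 25, 45] 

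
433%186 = 61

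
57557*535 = 30792995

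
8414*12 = 100968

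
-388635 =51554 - 440189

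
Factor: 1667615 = 5^1*17^1*23^1*853^1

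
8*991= 7928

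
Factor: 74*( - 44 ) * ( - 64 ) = 2^9*11^1 * 37^1 = 208384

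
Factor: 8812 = 2^2*2203^1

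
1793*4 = 7172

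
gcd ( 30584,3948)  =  4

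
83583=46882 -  -36701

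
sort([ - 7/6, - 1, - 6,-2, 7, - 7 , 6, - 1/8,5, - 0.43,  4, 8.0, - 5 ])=[ - 7,  -  6,  -  5, - 2, - 7/6,-1 ,  -  0.43, - 1/8, 4, 5, 6, 7, 8.0 ]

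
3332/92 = 36+5/23 = 36.22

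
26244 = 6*4374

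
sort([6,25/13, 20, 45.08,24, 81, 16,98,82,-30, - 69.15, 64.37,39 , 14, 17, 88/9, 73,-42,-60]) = [-69.15,- 60  , - 42, -30,25/13, 6,88/9,  14, 16 , 17, 20, 24,39,45.08, 64.37, 73, 81, 82, 98 ]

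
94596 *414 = 39162744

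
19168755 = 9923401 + 9245354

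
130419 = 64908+65511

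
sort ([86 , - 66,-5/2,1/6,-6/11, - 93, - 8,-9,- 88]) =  [ - 93, - 88, -66, - 9,-8, - 5/2, - 6/11,1/6,86] 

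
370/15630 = 37/1563  =  0.02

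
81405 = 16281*5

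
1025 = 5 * 205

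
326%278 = 48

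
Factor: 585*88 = 2^3*3^2 * 5^1*11^1*13^1  =  51480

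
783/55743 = 261/18581 = 0.01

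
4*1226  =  4904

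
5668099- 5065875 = 602224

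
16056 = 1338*12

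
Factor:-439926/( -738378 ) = 3^(  -  1)*127^(-1)*227^1  =  227/381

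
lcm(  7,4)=28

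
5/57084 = 5/57084 = 0.00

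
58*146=8468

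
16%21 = 16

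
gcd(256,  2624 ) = 64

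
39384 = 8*4923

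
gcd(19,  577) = 1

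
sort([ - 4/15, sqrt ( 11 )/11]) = [ - 4/15, sqrt( 11)/11 ] 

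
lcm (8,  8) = 8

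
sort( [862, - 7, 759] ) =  [ - 7,759,862 ] 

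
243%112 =19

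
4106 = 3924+182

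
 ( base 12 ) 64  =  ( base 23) 37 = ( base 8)114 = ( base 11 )6a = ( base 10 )76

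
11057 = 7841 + 3216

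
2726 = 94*29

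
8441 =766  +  7675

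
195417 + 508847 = 704264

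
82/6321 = 82/6321  =  0.01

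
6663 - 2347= 4316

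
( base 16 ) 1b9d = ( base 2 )1101110011101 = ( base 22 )ed7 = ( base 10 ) 7069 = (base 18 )13ed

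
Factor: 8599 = 8599^1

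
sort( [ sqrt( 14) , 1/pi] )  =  [ 1/pi,sqrt( 14)]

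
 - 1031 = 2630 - 3661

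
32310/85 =6462/17 = 380.12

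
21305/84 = 21305/84 = 253.63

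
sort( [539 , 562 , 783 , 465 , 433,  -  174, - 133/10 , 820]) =[-174, - 133/10,433,465,539 , 562,783, 820]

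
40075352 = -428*( - 93634) 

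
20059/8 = 20059/8 = 2507.38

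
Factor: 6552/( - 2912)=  - 9/4 = - 2^ ( - 2 )*3^2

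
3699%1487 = 725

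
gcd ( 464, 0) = 464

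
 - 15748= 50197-65945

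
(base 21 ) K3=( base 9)520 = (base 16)1a7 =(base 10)423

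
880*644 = 566720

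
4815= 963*5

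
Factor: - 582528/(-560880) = 296/285 = 2^3*3^ ( - 1)*5^( - 1)*19^( - 1)* 37^1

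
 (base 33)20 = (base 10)66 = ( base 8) 102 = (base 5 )231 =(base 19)39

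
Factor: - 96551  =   - 7^1 * 13^1*1061^1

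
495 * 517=255915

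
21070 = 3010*7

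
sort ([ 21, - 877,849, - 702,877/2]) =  [  -  877, - 702, 21,877/2,849 ]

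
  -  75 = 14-89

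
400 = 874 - 474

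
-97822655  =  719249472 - 817072127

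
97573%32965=31643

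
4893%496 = 429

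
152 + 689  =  841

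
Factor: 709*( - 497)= - 7^1*71^1*709^1=-352373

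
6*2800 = 16800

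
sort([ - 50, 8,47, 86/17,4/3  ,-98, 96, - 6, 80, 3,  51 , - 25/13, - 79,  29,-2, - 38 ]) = [ - 98, - 79,  -  50, - 38, - 6, - 2, - 25/13, 4/3 , 3, 86/17,  8, 29,47,51, 80, 96]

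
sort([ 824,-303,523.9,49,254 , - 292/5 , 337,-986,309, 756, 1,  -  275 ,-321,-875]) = [ -986, - 875,-321,-303, - 275, - 292/5,1,49,254,309, 337,523.9, 756,824]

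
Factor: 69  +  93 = 162 = 2^1*3^4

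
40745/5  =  8149 = 8149.00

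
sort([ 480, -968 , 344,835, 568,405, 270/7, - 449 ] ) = [ - 968,-449,270/7,  344  ,  405, 480,568, 835]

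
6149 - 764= 5385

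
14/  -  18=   -  1  +  2/9 = -  0.78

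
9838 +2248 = 12086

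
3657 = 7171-3514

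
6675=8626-1951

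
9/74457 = 1/8273=0.00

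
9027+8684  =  17711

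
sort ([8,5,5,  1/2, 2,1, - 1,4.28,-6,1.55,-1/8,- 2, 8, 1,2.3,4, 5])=[-6, -2 , - 1,  -  1/8, 1/2,1,  1,1.55 , 2, 2.3,4,4.28,  5,  5,5, 8,8]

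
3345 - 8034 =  - 4689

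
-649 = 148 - 797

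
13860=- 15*(-924) 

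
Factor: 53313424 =2^4*3332089^1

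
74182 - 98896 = -24714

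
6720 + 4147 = 10867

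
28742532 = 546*52642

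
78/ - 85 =-78/85 = - 0.92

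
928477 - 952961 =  - 24484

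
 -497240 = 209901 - 707141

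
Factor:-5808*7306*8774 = -2^6*3^1*11^2*13^1*41^1*107^1*281^1 =- 372309317952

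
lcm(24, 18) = 72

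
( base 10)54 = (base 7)105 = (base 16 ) 36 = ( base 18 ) 30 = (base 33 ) 1l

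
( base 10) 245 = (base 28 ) 8L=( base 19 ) ch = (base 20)C5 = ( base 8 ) 365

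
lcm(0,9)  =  0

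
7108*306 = 2175048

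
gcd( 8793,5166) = 9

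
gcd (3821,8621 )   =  1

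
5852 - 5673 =179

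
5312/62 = 85 + 21/31= 85.68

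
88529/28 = 3161 + 3/4 =3161.75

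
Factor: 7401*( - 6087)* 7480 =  - 336973154760 = -2^3* 3^2*5^1*11^1*17^1*2029^1*2467^1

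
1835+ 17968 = 19803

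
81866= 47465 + 34401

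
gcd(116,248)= 4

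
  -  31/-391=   31/391 = 0.08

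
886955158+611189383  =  1498144541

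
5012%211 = 159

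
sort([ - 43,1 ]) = [-43, 1 ] 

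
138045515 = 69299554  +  68745961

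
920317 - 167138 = 753179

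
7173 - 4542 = 2631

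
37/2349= 37/2349  =  0.02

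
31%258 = 31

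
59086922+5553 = 59092475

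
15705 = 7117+8588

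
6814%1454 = 998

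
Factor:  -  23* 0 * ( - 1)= 0 = 0^1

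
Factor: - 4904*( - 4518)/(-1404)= -615452/39 = -2^2*3^ ( - 1)*13^( -1)*251^1 * 613^1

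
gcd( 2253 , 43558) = 751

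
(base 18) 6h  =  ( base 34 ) 3n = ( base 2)1111101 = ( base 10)125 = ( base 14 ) 8d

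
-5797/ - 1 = 5797  +  0/1 = 5797.00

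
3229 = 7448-4219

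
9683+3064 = 12747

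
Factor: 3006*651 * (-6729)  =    -  2^1 * 3^4* 7^1 * 31^1* 167^1*2243^1 = -13168020474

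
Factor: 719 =719^1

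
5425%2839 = 2586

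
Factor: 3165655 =5^1*17^1*37243^1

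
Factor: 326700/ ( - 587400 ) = -99/178 = - 2^ ( - 1 ) * 3^2*11^1 * 89^( - 1)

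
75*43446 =3258450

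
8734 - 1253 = 7481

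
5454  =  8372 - 2918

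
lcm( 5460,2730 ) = 5460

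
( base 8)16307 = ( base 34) 6CN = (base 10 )7367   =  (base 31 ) 7KK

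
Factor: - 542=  - 2^1*271^1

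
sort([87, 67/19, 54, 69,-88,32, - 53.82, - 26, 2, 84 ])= [-88, - 53.82, - 26,2, 67/19,32,54,69,84,87]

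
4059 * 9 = 36531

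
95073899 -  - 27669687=122743586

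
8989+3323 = 12312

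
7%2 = 1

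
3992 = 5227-1235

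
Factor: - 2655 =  - 3^2*5^1 * 59^1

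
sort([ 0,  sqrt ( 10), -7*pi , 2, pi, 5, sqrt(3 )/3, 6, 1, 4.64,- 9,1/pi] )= [ - 7* pi, - 9,  0, 1/pi,sqrt(3 ) /3 , 1, 2,pi, sqrt(10 ), 4.64, 5, 6 ]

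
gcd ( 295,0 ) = 295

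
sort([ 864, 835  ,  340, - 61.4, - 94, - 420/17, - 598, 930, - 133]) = [ - 598, - 133, - 94, - 61.4 , - 420/17, 340, 835, 864, 930]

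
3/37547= 3/37547 = 0.00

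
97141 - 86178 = 10963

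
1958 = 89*22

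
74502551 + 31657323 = 106159874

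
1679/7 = 1679/7 = 239.86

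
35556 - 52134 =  - 16578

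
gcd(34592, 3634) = 46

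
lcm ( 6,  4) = 12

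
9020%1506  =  1490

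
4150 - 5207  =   - 1057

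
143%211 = 143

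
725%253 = 219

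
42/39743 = 42/39743 = 0.00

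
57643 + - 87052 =-29409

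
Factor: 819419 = 819419^1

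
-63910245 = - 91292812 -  - 27382567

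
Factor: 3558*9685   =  2^1*3^1 * 5^1*13^1 * 149^1*593^1 = 34459230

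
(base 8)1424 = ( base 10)788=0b1100010100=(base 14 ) 404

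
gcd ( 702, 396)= 18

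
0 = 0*634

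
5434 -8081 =  -  2647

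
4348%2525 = 1823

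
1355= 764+591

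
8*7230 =57840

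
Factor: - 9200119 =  - 9200119^1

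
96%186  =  96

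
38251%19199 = 19052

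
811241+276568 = 1087809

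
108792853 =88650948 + 20141905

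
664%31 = 13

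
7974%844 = 378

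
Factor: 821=821^1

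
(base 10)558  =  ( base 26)LC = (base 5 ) 4213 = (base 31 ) I0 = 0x22E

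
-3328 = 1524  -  4852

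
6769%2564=1641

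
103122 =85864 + 17258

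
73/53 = 73/53 = 1.38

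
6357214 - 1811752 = 4545462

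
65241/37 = 65241/37 = 1763.27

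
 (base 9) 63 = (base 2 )111001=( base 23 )2b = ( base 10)57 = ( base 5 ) 212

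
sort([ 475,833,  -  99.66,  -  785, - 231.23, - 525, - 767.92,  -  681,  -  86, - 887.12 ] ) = [ - 887.12, - 785, - 767.92 , - 681, - 525, - 231.23,-99.66, - 86,475, 833]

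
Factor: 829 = 829^1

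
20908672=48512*431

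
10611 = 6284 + 4327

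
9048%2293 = 2169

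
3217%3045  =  172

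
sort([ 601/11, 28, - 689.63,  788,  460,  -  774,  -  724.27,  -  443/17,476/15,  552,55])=[ - 774, -724.27,  -  689.63, - 443/17 , 28 , 476/15, 601/11, 55, 460, 552,788]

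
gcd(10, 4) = 2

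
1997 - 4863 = -2866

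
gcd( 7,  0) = 7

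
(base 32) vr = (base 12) 70b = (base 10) 1019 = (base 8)1773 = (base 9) 1352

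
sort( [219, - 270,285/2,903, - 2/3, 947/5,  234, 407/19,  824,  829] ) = [ - 270,-2/3,  407/19,285/2,947/5, 219, 234, 824, 829,  903] 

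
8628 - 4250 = 4378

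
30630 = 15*2042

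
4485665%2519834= 1965831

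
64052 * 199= 12746348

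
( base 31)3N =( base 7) 224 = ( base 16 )74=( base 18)68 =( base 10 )116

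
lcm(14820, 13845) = 1052220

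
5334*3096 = 16514064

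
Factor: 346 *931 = 322126= 2^1* 7^2*19^1*173^1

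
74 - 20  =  54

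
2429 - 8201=  -  5772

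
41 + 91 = 132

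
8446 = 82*103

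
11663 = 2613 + 9050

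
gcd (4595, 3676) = 919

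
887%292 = 11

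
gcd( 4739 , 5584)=1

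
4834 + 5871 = 10705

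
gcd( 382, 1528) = 382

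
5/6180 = 1/1236  =  0.00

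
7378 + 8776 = 16154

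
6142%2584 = 974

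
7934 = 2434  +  5500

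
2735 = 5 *547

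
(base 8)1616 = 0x38e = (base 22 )1j8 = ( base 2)1110001110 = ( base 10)910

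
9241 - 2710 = 6531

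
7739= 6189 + 1550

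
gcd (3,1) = 1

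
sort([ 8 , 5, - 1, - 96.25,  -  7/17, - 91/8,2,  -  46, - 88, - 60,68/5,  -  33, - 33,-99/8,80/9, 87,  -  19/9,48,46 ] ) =[ - 96.25, -88,-60, - 46, - 33, - 33,-99/8, - 91/8, -19/9, - 1,- 7/17, 2,5,8, 80/9, 68/5,46,48,87] 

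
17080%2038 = 776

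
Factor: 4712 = 2^3*19^1*31^1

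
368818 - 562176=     -  193358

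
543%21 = 18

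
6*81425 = 488550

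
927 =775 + 152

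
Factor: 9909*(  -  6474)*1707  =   - 2^1*3^5 *13^1*83^1 * 367^1*569^1 = -109505528262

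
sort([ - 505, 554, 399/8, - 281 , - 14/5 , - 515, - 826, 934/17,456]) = [ - 826,  -  515, - 505, - 281 , - 14/5, 399/8, 934/17, 456,554 ] 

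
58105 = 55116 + 2989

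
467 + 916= 1383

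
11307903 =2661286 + 8646617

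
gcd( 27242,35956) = 2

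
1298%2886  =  1298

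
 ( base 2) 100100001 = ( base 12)201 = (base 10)289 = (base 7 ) 562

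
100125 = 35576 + 64549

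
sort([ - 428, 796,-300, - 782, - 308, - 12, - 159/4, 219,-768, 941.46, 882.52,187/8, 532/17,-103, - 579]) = [ - 782,  -  768, -579, - 428, - 308, - 300,  -  103,-159/4, - 12,187/8, 532/17,  219, 796, 882.52, 941.46] 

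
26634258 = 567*46974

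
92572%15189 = 1438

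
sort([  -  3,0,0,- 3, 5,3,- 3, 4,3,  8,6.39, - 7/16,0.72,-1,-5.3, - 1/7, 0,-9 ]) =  [-9,- 5.3, - 3,-3, - 3, - 1,-7/16,- 1/7,  0, 0,  0, 0.72, 3, 3, 4,5, 6.39,8 ]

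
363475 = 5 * 72695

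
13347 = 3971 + 9376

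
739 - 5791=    - 5052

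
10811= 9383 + 1428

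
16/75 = 16/75 = 0.21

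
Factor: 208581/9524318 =2^( - 1 )*3^1*17^( - 1 ) * 37^(-1)* 67^( - 1 ) * 113^( - 1 )*251^1* 277^1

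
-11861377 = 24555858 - 36417235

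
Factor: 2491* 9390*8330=2^2*3^1 * 5^2 * 7^2*17^1*47^1*53^1 * 313^1 = 194842781700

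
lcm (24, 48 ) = 48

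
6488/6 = 1081 + 1/3 = 1081.33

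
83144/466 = 41572/233 = 178.42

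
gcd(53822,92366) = 2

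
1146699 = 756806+389893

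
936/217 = 936/217 = 4.31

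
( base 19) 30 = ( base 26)25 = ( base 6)133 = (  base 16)39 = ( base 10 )57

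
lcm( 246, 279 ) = 22878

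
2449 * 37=90613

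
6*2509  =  15054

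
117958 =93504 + 24454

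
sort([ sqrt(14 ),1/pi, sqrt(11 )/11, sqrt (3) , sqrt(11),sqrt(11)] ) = [ sqrt(11) /11, 1/pi , sqrt(3 ), sqrt( 11),  sqrt( 11 ), sqrt(14) ]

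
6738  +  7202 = 13940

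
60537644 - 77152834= - 16615190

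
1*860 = 860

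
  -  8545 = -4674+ - 3871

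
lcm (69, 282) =6486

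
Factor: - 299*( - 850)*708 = 179938200  =  2^3*3^1  *5^2* 13^1*17^1 * 23^1*59^1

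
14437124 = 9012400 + 5424724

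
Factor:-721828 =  - 2^2*181^1*997^1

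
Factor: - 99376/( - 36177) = 2^4*3^(  -  1)*31^(-1 )*389^(-1 )*6211^1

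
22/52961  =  22/52961= 0.00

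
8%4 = 0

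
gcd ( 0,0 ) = 0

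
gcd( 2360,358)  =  2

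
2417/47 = 51 + 20/47 = 51.43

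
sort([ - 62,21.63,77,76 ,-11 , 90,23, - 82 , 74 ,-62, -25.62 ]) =[ - 82, - 62, -62, - 25.62, - 11,21.63, 23, 74,76, 77,90] 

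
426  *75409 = 32124234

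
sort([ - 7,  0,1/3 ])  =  [ - 7,0,1/3] 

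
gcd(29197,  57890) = 7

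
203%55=38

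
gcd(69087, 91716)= 3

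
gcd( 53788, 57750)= 14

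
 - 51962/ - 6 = 8660 + 1/3 = 8660.33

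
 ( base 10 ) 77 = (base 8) 115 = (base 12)65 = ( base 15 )52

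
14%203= 14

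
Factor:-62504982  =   - 2^1*3^2*3472499^1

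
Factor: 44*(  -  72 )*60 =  - 190080= - 2^7*3^3*5^1*11^1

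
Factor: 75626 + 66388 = 142014 = 2^1*3^1*23669^1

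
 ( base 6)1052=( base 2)11111000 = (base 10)248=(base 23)AI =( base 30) 88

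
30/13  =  2 + 4/13 = 2.31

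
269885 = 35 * 7711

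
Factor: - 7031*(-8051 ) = 56606581 = 79^1 * 83^1 * 89^1 *97^1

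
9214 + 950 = 10164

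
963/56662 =963/56662 = 0.02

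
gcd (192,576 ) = 192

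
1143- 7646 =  - 6503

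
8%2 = 0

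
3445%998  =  451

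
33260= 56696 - 23436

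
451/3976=451/3976 = 0.11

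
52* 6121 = 318292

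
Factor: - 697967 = -697967^1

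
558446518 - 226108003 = 332338515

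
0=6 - 6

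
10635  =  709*15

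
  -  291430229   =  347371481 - 638801710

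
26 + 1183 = 1209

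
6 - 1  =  5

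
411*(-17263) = -7095093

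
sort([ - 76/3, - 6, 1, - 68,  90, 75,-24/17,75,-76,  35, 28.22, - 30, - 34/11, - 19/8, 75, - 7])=[ - 76,-68, - 30,  -  76/3,  -  7, - 6, - 34/11, - 19/8 , - 24/17,1,  28.22,  35,75,75,  75,90]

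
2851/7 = 407 + 2/7 = 407.29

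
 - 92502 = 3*(-30834)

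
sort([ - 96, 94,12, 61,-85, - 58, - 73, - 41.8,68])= [ - 96, - 85, -73, - 58,  -  41.8, 12, 61, 68, 94]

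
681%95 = 16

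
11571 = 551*21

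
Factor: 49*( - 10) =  - 490 = - 2^1*5^1 * 7^2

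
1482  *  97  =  143754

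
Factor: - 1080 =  - 2^3*3^3*5^1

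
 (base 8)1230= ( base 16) 298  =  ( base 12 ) 474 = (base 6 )3024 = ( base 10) 664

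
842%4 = 2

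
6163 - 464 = 5699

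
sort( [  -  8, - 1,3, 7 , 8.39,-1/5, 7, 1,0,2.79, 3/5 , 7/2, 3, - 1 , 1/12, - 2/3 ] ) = [ - 8, - 1, - 1, - 2/3, - 1/5,0,1/12, 3/5, 1,2.79,3, 3,7/2,7,7, 8.39]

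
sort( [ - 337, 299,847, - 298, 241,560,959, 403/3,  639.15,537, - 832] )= [ - 832, - 337, - 298, 403/3, 241, 299, 537,560,639.15,847, 959]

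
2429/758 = 3 + 155/758 = 3.20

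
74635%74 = 43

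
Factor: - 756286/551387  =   - 2^1*23^1*41^1*401^1*551387^ ( - 1)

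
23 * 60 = 1380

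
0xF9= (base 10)249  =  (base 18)DF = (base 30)89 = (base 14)13B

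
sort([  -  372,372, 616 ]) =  [ - 372, 372, 616]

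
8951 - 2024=6927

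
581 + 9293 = 9874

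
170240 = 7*24320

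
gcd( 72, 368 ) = 8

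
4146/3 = 1382=1382.00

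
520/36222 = 260/18111 = 0.01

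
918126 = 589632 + 328494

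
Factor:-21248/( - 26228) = 64/79 = 2^6 * 79^( - 1)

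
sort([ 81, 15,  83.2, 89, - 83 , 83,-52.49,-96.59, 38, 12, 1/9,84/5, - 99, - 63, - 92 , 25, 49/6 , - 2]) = [ - 99, - 96.59, -92, - 83, - 63, - 52.49,-2, 1/9,49/6 , 12, 15,84/5,25,  38, 81, 83, 83.2,89]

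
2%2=0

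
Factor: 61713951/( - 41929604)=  - 2^( - 2 )*3^1 *13^1*1582409^1*10482401^ ( - 1 )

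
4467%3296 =1171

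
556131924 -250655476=305476448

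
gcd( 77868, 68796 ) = 756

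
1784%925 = 859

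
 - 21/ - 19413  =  7/6471 = 0.00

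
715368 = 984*727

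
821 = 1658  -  837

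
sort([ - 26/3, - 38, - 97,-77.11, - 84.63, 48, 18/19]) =[ - 97, - 84.63,-77.11, - 38, - 26/3, 18/19,  48] 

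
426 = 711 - 285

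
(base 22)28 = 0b110100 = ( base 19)2E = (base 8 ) 64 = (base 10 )52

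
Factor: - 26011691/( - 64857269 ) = 181^1*143711^1*64857269^(-1 ) 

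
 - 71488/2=-35744 = - 35744.00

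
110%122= 110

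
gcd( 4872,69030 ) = 6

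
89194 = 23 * 3878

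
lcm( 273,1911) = 1911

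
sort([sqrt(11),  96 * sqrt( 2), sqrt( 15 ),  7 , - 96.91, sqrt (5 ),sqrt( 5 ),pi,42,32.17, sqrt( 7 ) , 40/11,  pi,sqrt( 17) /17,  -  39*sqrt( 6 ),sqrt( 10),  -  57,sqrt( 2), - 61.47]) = [ - 96.91,-39*sqrt( 6 ), - 61.47,  -  57, sqrt( 17 )/17, sqrt( 2), sqrt(5),sqrt(5 ), sqrt( 7 ), pi,pi,sqrt(10 ), sqrt( 11),  40/11,sqrt(15 ), 7,32.17,42,96 * sqrt( 2) ] 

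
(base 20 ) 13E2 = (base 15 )2c22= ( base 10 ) 9482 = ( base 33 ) 8nb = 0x250a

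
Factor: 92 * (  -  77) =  - 2^2*7^1*11^1*23^1=-  7084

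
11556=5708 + 5848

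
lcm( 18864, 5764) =207504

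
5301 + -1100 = 4201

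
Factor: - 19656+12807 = -6849 = - 3^2 *761^1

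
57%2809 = 57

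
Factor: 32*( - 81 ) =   -  2592 = - 2^5 *3^4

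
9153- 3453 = 5700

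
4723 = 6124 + -1401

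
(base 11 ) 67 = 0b1001001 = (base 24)31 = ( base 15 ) 4d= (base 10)73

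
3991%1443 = 1105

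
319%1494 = 319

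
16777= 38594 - 21817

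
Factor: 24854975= 5^2*994199^1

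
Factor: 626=2^1*313^1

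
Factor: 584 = 2^3*73^1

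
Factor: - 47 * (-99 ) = 4653 = 3^2  *11^1*47^1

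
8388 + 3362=11750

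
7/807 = 7/807=0.01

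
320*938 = 300160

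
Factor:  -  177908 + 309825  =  131917= 19^1*53^1*131^1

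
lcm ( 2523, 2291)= 199317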